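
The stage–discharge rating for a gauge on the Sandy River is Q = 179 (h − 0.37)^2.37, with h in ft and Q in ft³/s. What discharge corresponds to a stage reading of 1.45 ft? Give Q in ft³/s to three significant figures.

Q = 179 × (1.45 − 0.37)^2.37 = 179 × 1.08^2.37 = 214.8 ft³/s

215 ft³/s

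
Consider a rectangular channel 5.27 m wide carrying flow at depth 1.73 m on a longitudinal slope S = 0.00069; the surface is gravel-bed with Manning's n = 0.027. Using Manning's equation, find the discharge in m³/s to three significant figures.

9.13 m³/s

A = b·y = 5.27 × 1.73 = 9.117 m²
P = b + 2y = 5.27 + 2×1.73 = 8.730 m
R = A/P = 9.117/8.730 = 1.044 m
Q = (1/n)·A·R^(2/3)·S^(1/2) = (1/0.027) × 9.117 × 1.044^(2/3) × 0.00069^(1/2) = 9.130 m³/s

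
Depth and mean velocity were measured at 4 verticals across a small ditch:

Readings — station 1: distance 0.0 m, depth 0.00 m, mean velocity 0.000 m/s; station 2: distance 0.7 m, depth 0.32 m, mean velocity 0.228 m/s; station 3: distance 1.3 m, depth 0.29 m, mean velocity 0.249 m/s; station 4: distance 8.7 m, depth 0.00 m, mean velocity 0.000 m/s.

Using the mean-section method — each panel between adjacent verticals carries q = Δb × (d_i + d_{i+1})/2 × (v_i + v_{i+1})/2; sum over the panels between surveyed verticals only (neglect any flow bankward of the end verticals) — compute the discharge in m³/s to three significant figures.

0.190 m³/s

Panel 1-2: Δb = 0.7 m, d̄ = (0.00+0.32)/2 = 0.16, v̄ = (0.000+0.228)/2 = 0.114 → q = 0.7×0.16×0.114 = 0.01277 m³/s
Panel 2-3: Δb = 0.6 m, d̄ = (0.32+0.29)/2 = 0.305, v̄ = (0.228+0.249)/2 = 0.2385 → q = 0.6×0.305×0.2385 = 0.04365 m³/s
Panel 3-4: Δb = 7.4 m, d̄ = (0.29+0.00)/2 = 0.145, v̄ = (0.249+0.000)/2 = 0.1245 → q = 7.4×0.145×0.1245 = 0.1336 m³/s
Q = Σ q = 0.1900 m³/s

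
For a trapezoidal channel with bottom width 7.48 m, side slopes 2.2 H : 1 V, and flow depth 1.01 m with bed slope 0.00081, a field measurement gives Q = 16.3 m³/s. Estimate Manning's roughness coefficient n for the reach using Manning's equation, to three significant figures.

0.0147

A = (b + z·y)·y = (7.48 + 2.2×1.01)×1.01 = 9.799 m²
P = b + 2y√(1+z²) = 7.48 + 2×1.01×√(1+2.2²) = 12.36 m
R = A/P = 9.799/12.36 = 0.7927 m
n = (1/Q)·A·R^(2/3)·S^(1/2) = (1/16.3) × 9.799 × 0.8565 × 0.02846 = 0.01465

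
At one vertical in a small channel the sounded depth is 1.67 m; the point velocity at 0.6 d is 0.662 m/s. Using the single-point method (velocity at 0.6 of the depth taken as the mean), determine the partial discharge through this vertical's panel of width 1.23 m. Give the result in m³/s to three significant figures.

v̄ = v₀.₆ = 0.662 m/s
q = v̄ × d × w = 0.6620 × 1.67 × 1.23 = 1.360 m³/s

1.36 m³/s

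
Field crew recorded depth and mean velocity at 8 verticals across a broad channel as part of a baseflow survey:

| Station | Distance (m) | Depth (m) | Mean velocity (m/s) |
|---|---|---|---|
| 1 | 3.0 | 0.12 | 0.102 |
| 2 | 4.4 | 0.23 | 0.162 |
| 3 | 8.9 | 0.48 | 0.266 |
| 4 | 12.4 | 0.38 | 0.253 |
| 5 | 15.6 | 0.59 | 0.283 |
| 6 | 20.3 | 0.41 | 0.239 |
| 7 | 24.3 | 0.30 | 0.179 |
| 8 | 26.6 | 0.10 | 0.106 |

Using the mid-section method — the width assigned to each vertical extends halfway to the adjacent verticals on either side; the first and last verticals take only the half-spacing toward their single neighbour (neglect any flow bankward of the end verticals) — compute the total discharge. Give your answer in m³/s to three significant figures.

w_1 = (4.4 − 3.0)/2 = 0.7 m; q_1 = 0.102 × 0.12 × 0.7 = 0.008568 m³/s
w_2 = (8.9 − 3.0)/2 = 2.95 m; q_2 = 0.162 × 0.23 × 2.95 = 0.1099 m³/s
w_3 = (12.4 − 4.4)/2 = 4 m; q_3 = 0.266 × 0.48 × 4 = 0.5107 m³/s
w_4 = (15.6 − 8.9)/2 = 3.35 m; q_4 = 0.253 × 0.38 × 3.35 = 0.3221 m³/s
w_5 = (20.3 − 12.4)/2 = 3.95 m; q_5 = 0.283 × 0.59 × 3.95 = 0.6595 m³/s
w_6 = (24.3 − 15.6)/2 = 4.35 m; q_6 = 0.239 × 0.41 × 4.35 = 0.4263 m³/s
w_7 = (26.6 − 20.3)/2 = 3.15 m; q_7 = 0.179 × 0.30 × 3.15 = 0.1692 m³/s
w_8 = (26.6 − 24.3)/2 = 1.15 m; q_8 = 0.106 × 0.10 × 1.15 = 0.01219 m³/s
Q = Σ qᵢ = 2.218 m³/s

2.22 m³/s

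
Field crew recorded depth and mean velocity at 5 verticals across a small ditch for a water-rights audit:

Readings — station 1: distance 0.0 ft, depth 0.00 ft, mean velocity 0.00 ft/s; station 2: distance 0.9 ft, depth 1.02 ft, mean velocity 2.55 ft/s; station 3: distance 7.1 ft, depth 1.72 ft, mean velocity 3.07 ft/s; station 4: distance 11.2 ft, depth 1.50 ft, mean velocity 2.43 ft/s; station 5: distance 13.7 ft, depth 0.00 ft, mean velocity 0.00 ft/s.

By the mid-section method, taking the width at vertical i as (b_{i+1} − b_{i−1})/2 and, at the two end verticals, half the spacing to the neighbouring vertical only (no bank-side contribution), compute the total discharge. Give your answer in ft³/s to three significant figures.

48.5 ft³/s

w_2 = (7.1 − 0.0)/2 = 3.55 ft; q_2 = 2.55 × 1.02 × 3.55 = 9.234 ft³/s
w_3 = (11.2 − 0.9)/2 = 5.15 ft; q_3 = 3.07 × 1.72 × 5.15 = 27.19 ft³/s
w_4 = (13.7 − 7.1)/2 = 3.3 ft; q_4 = 2.43 × 1.50 × 3.3 = 12.03 ft³/s
Stations 1, 5 contribute zero (depth or velocity is 0).
Q = Σ qᵢ = 48.46 ft³/s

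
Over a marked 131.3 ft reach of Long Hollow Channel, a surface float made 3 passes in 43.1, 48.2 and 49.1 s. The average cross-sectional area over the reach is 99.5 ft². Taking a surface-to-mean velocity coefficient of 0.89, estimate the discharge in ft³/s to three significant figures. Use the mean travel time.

248 ft³/s

t̄ = (43.1 + 48.2 + 49.1) / 3 = 46.8 s
v_surface = L / t̄ = 131.3 / 46.8 = 2.806 ft/s
v_mean = 0.89 × 2.806 = 2.497 ft/s
Q = A × v_mean = 99.5 × 2.497 = 248.4 ft³/s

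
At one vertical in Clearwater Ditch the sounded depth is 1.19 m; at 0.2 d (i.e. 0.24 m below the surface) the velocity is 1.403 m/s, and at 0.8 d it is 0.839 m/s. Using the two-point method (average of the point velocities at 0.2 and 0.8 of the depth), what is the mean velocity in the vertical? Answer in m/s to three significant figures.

v̄ = (1.403 + 0.839) / 2 = 1.121 m/s

1.12 m/s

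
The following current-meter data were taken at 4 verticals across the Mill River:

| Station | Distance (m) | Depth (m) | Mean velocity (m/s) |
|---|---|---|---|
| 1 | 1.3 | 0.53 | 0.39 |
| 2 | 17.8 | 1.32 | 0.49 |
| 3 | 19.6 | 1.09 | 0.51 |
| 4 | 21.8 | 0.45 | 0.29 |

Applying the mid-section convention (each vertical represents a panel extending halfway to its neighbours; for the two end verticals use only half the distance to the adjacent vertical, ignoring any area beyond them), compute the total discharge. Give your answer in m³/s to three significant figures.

8.88 m³/s

w_1 = (17.8 − 1.3)/2 = 8.25 m; q_1 = 0.39 × 0.53 × 8.25 = 1.705 m³/s
w_2 = (19.6 − 1.3)/2 = 9.15 m; q_2 = 0.49 × 1.32 × 9.15 = 5.918 m³/s
w_3 = (21.8 − 17.8)/2 = 2 m; q_3 = 0.51 × 1.09 × 2 = 1.112 m³/s
w_4 = (21.8 − 19.6)/2 = 1.1 m; q_4 = 0.29 × 0.45 × 1.1 = 0.1436 m³/s
Q = Σ qᵢ = 8.879 m³/s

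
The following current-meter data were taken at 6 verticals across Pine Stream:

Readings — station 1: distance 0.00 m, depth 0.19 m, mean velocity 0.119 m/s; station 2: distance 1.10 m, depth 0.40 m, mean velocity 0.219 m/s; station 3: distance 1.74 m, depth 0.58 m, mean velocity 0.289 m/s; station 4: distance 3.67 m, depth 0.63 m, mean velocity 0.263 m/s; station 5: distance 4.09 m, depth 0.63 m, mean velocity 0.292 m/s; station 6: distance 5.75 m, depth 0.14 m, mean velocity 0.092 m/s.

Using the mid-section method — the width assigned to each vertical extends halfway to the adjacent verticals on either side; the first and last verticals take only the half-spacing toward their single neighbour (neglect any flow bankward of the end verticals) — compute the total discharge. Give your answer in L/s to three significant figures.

w_1 = (1.10 − 0.00)/2 = 0.55 m; q_1 = 0.119 × 0.19 × 0.55 = 0.01244 m³/s
w_2 = (1.74 − 0.00)/2 = 0.87 m; q_2 = 0.219 × 0.40 × 0.87 = 0.07621 m³/s
w_3 = (3.67 − 1.10)/2 = 1.285 m; q_3 = 0.289 × 0.58 × 1.285 = 0.2154 m³/s
w_4 = (4.09 − 1.74)/2 = 1.175 m; q_4 = 0.263 × 0.63 × 1.175 = 0.1947 m³/s
w_5 = (5.75 − 3.67)/2 = 1.04 m; q_5 = 0.292 × 0.63 × 1.04 = 0.1913 m³/s
w_6 = (5.75 − 4.09)/2 = 0.83 m; q_6 = 0.092 × 0.14 × 0.83 = 0.01069 m³/s
Q = Σ qᵢ = 0.7007 m³/s
= 0.7007 × 1000 = 700.7 L/s

701 L/s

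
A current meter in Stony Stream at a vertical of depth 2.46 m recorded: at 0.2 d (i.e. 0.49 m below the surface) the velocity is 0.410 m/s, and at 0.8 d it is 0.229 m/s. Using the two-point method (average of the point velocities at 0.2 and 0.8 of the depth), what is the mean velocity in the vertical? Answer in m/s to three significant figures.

v̄ = (0.410 + 0.229) / 2 = 0.3195 m/s

0.320 m/s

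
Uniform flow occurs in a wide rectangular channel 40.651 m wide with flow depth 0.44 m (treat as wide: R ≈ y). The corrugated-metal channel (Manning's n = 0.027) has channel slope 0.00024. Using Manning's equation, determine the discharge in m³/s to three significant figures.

5.94 m³/s

A = b·y = 40.651 × 0.44 = 17.89 m²
Wide channel: R ≈ y = 0.44 m
Q = (1/n)·A·R^(2/3)·S^(1/2) = (1/0.027) × 17.89 × 0.4400^(2/3) × 0.00024^(1/2) = 5.937 m³/s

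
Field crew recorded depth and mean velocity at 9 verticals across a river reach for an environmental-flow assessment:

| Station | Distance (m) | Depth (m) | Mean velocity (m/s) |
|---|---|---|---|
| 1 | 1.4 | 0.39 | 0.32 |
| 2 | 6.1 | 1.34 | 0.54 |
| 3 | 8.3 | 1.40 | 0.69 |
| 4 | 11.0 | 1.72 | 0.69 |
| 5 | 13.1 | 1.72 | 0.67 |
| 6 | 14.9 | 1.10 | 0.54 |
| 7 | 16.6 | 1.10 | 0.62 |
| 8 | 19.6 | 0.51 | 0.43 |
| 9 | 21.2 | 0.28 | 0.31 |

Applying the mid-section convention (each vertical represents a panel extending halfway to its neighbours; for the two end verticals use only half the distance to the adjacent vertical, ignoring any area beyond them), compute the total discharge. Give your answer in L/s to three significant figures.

w_1 = (6.1 − 1.4)/2 = 2.35 m; q_1 = 0.32 × 0.39 × 2.35 = 0.2933 m³/s
w_2 = (8.3 − 1.4)/2 = 3.45 m; q_2 = 0.54 × 1.34 × 3.45 = 2.496 m³/s
w_3 = (11.0 − 6.1)/2 = 2.45 m; q_3 = 0.69 × 1.40 × 2.45 = 2.367 m³/s
w_4 = (13.1 − 8.3)/2 = 2.4 m; q_4 = 0.69 × 1.72 × 2.4 = 2.848 m³/s
w_5 = (14.9 − 11.0)/2 = 1.95 m; q_5 = 0.67 × 1.72 × 1.95 = 2.247 m³/s
w_6 = (16.6 − 13.1)/2 = 1.75 m; q_6 = 0.54 × 1.10 × 1.75 = 1.040 m³/s
w_7 = (19.6 − 14.9)/2 = 2.35 m; q_7 = 0.62 × 1.10 × 2.35 = 1.603 m³/s
w_8 = (21.2 − 16.6)/2 = 2.3 m; q_8 = 0.43 × 0.51 × 2.3 = 0.5044 m³/s
w_9 = (21.2 − 19.6)/2 = 0.8 m; q_9 = 0.31 × 0.28 × 0.8 = 0.06944 m³/s
Q = Σ qᵢ = 13.47 m³/s
= 13.47 × 1000 = 13470 L/s

13500 L/s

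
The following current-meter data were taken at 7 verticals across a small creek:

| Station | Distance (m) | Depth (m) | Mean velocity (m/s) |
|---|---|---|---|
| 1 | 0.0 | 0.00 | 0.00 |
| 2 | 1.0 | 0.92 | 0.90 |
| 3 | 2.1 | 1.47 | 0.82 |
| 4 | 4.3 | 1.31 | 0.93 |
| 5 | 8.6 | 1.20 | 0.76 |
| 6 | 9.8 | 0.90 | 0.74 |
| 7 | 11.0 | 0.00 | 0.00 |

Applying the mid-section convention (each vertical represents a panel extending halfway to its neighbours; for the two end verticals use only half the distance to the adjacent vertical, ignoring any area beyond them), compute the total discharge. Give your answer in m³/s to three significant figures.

10.1 m³/s

w_2 = (2.1 − 0.0)/2 = 1.05 m; q_2 = 0.90 × 0.92 × 1.05 = 0.8694 m³/s
w_3 = (4.3 − 1.0)/2 = 1.65 m; q_3 = 0.82 × 1.47 × 1.65 = 1.989 m³/s
w_4 = (8.6 − 2.1)/2 = 3.25 m; q_4 = 0.93 × 1.31 × 3.25 = 3.959 m³/s
w_5 = (9.8 − 4.3)/2 = 2.75 m; q_5 = 0.76 × 1.20 × 2.75 = 2.508 m³/s
w_6 = (11.0 − 8.6)/2 = 1.2 m; q_6 = 0.74 × 0.90 × 1.2 = 0.7992 m³/s
Stations 1, 7 contribute zero (depth or velocity is 0).
Q = Σ qᵢ = 10.12 m³/s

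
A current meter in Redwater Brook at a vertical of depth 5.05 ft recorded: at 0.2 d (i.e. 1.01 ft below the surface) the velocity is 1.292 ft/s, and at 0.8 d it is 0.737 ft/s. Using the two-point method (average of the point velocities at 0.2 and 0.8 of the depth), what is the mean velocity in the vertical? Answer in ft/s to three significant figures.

v̄ = (1.292 + 0.737) / 2 = 1.015 ft/s

1.01 ft/s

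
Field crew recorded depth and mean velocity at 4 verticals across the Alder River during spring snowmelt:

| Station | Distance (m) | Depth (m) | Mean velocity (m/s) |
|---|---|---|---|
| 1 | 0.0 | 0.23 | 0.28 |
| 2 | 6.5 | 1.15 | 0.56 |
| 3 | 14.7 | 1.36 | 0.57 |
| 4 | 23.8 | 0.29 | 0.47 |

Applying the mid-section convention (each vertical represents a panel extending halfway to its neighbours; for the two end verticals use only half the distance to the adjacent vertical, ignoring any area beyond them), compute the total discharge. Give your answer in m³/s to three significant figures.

12.3 m³/s

w_1 = (6.5 − 0.0)/2 = 3.25 m; q_1 = 0.28 × 0.23 × 3.25 = 0.2093 m³/s
w_2 = (14.7 − 0.0)/2 = 7.35 m; q_2 = 0.56 × 1.15 × 7.35 = 4.733 m³/s
w_3 = (23.8 − 6.5)/2 = 8.65 m; q_3 = 0.57 × 1.36 × 8.65 = 6.705 m³/s
w_4 = (23.8 − 14.7)/2 = 4.55 m; q_4 = 0.47 × 0.29 × 4.55 = 0.6202 m³/s
Q = Σ qᵢ = 12.27 m³/s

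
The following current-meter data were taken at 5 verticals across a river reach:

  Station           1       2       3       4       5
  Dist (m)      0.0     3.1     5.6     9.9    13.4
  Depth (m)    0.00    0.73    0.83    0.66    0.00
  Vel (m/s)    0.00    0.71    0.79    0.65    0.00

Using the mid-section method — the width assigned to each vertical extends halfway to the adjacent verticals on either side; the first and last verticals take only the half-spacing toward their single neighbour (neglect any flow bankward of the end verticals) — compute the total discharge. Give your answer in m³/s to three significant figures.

5.35 m³/s

w_2 = (5.6 − 0.0)/2 = 2.8 m; q_2 = 0.71 × 0.73 × 2.8 = 1.451 m³/s
w_3 = (9.9 − 3.1)/2 = 3.4 m; q_3 = 0.79 × 0.83 × 3.4 = 2.229 m³/s
w_4 = (13.4 − 5.6)/2 = 3.9 m; q_4 = 0.65 × 0.66 × 3.9 = 1.673 m³/s
Stations 1, 5 contribute zero (depth or velocity is 0).
Q = Σ qᵢ = 5.354 m³/s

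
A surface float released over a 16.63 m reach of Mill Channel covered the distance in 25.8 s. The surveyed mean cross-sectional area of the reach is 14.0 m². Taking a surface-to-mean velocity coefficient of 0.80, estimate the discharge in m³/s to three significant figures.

7.22 m³/s

v_surface = L / t̄ = 16.63 / 25.8 = 0.6446 m/s
v_mean = 0.80 × 0.6446 = 0.5157 m/s
Q = A × v_mean = 14.0 × 0.5157 = 7.219 m³/s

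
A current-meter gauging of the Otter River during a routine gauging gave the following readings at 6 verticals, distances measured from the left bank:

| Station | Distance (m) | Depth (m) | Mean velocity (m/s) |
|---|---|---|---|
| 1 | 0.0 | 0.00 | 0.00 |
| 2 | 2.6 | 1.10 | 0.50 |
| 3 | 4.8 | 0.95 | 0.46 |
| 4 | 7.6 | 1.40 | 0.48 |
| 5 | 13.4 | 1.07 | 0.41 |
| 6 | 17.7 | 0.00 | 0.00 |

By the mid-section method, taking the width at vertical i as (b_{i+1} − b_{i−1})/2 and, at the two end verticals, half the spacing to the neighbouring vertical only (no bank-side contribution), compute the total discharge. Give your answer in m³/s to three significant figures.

w_2 = (4.8 − 0.0)/2 = 2.4 m; q_2 = 0.50 × 1.10 × 2.4 = 1.320 m³/s
w_3 = (7.6 − 2.6)/2 = 2.5 m; q_3 = 0.46 × 0.95 × 2.5 = 1.093 m³/s
w_4 = (13.4 − 4.8)/2 = 4.3 m; q_4 = 0.48 × 1.40 × 4.3 = 2.890 m³/s
w_5 = (17.7 − 7.6)/2 = 5.05 m; q_5 = 0.41 × 1.07 × 5.05 = 2.215 m³/s
Stations 1, 6 contribute zero (depth or velocity is 0).
Q = Σ qᵢ = 7.518 m³/s

7.52 m³/s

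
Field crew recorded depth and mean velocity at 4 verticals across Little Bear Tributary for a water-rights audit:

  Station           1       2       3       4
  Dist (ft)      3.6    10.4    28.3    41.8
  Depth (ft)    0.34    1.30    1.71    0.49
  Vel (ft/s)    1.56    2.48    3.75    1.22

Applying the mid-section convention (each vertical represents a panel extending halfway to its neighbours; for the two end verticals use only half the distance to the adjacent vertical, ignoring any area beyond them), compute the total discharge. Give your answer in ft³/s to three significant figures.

w_1 = (10.4 − 3.6)/2 = 3.4 ft; q_1 = 1.56 × 0.34 × 3.4 = 1.803 ft³/s
w_2 = (28.3 − 3.6)/2 = 12.35 ft; q_2 = 2.48 × 1.30 × 12.35 = 39.82 ft³/s
w_3 = (41.8 − 10.4)/2 = 15.7 ft; q_3 = 3.75 × 1.71 × 15.7 = 100.7 ft³/s
w_4 = (41.8 − 28.3)/2 = 6.75 ft; q_4 = 1.22 × 0.49 × 6.75 = 4.035 ft³/s
Q = Σ qᵢ = 146.3 ft³/s

146 ft³/s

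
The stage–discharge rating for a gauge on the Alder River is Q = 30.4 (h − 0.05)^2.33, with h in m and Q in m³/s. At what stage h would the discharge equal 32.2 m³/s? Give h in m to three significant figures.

h − h₀ = (Q/C)^(1/b) = (32.2/30.4)^(1/2.33) = 1.025 m
h = 0.05 + 1.025 = 1.075 m

1.07 m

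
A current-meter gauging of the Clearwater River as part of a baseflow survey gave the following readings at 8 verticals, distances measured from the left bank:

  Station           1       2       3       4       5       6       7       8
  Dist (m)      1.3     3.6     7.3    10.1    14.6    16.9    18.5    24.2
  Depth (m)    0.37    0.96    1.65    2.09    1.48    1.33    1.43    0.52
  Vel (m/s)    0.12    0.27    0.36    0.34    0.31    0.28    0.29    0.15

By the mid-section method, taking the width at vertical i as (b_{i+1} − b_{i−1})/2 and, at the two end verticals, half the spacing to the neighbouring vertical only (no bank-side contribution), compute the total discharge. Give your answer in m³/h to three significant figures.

33700 m³/h

w_1 = (3.6 − 1.3)/2 = 1.15 m; q_1 = 0.12 × 0.37 × 1.15 = 0.05106 m³/s
w_2 = (7.3 − 1.3)/2 = 3 m; q_2 = 0.27 × 0.96 × 3 = 0.7776 m³/s
w_3 = (10.1 − 3.6)/2 = 3.25 m; q_3 = 0.36 × 1.65 × 3.25 = 1.931 m³/s
w_4 = (14.6 − 7.3)/2 = 3.65 m; q_4 = 0.34 × 2.09 × 3.65 = 2.594 m³/s
w_5 = (16.9 − 10.1)/2 = 3.4 m; q_5 = 0.31 × 1.48 × 3.4 = 1.560 m³/s
w_6 = (18.5 − 14.6)/2 = 1.95 m; q_6 = 0.28 × 1.33 × 1.95 = 0.7262 m³/s
w_7 = (24.2 − 16.9)/2 = 3.65 m; q_7 = 0.29 × 1.43 × 3.65 = 1.514 m³/s
w_8 = (24.2 − 18.5)/2 = 2.85 m; q_8 = 0.15 × 0.52 × 2.85 = 0.2223 m³/s
Q = Σ qᵢ = 9.375 m³/s
= 9.375 × 3600 = 33750 m³/h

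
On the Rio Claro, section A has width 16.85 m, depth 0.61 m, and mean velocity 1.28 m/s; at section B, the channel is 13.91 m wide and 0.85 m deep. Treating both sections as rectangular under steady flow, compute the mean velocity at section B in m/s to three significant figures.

1.11 m/s

Q = A₁V₁ = (16.85×0.61) × 1.28 = 13.16 m³/s
A₂ = 13.91 × 0.85 = 11.82 m²
V₂ = Q/A₂ = 13.16/11.82 = 1.113 m/s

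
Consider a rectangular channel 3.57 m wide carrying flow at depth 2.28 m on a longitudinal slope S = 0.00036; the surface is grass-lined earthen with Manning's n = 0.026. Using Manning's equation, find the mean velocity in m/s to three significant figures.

A = b·y = 3.57 × 2.28 = 8.140 m²
P = b + 2y = 3.57 + 2×2.28 = 8.130 m
R = A/P = 8.140/8.130 = 1.001 m
Q = (1/n)·A·R^(2/3)·S^(1/2) = (1/0.026) × 8.140 × 1.001^(2/3) × 0.00036^(1/2) = 5.945 m³/s
V = Q/A = 5.945/8.140 = 0.7303 m/s

0.730 m/s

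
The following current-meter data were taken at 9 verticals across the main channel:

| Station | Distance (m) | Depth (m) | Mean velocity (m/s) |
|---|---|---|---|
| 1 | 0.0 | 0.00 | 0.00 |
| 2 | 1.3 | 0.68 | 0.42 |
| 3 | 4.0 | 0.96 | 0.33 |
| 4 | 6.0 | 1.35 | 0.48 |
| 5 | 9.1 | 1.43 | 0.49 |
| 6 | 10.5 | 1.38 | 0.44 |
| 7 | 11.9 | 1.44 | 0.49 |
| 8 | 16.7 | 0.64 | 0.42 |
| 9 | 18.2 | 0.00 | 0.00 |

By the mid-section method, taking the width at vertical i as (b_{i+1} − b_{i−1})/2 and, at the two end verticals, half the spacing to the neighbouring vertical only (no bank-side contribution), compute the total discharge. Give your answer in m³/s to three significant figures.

w_2 = (4.0 − 0.0)/2 = 2 m; q_2 = 0.42 × 0.68 × 2 = 0.5712 m³/s
w_3 = (6.0 − 1.3)/2 = 2.35 m; q_3 = 0.33 × 0.96 × 2.35 = 0.7445 m³/s
w_4 = (9.1 − 4.0)/2 = 2.55 m; q_4 = 0.48 × 1.35 × 2.55 = 1.652 m³/s
w_5 = (10.5 − 6.0)/2 = 2.25 m; q_5 = 0.49 × 1.43 × 2.25 = 1.577 m³/s
w_6 = (11.9 − 9.1)/2 = 1.4 m; q_6 = 0.44 × 1.38 × 1.4 = 0.8501 m³/s
w_7 = (16.7 − 10.5)/2 = 3.1 m; q_7 = 0.49 × 1.44 × 3.1 = 2.187 m³/s
w_8 = (18.2 − 11.9)/2 = 3.15 m; q_8 = 0.42 × 0.64 × 3.15 = 0.8467 m³/s
Stations 1, 9 contribute zero (depth or velocity is 0).
Q = Σ qᵢ = 8.429 m³/s

8.43 m³/s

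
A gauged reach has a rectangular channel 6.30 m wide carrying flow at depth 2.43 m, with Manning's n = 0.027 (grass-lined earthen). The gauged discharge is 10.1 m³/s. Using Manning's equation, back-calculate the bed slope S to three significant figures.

0.000208

A = b·y = 6.30 × 2.43 = 15.31 m²
P = b + 2y = 6.30 + 2×2.43 = 11.16 m
R = A/P = 15.31/11.16 = 1.372 m
S = (Q·n / (1·A·R^(2/3)))² = (10.1×0.027 / (1×15.31×1.235))² = 0.0002082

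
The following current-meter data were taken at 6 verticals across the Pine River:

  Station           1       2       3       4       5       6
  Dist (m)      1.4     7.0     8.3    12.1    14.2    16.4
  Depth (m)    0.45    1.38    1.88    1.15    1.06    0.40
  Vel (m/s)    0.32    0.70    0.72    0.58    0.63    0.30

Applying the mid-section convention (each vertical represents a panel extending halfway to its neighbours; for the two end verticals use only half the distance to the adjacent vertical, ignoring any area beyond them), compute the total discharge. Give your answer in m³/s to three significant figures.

w_1 = (7.0 − 1.4)/2 = 2.8 m; q_1 = 0.32 × 0.45 × 2.8 = 0.4032 m³/s
w_2 = (8.3 − 1.4)/2 = 3.45 m; q_2 = 0.70 × 1.38 × 3.45 = 3.333 m³/s
w_3 = (12.1 − 7.0)/2 = 2.55 m; q_3 = 0.72 × 1.88 × 2.55 = 3.452 m³/s
w_4 = (14.2 − 8.3)/2 = 2.95 m; q_4 = 0.58 × 1.15 × 2.95 = 1.968 m³/s
w_5 = (16.4 − 12.1)/2 = 2.15 m; q_5 = 0.63 × 1.06 × 2.15 = 1.436 m³/s
w_6 = (16.4 − 14.2)/2 = 1.1 m; q_6 = 0.30 × 0.40 × 1.1 = 0.1320 m³/s
Q = Σ qᵢ = 10.72 m³/s

10.7 m³/s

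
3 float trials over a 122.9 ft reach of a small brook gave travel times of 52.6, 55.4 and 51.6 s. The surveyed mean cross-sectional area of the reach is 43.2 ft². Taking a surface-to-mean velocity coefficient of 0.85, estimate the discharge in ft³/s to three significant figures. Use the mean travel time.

84.8 ft³/s

t̄ = (52.6 + 55.4 + 51.6) / 3 = 53.2 s
v_surface = L / t̄ = 122.9 / 53.2 = 2.310 ft/s
v_mean = 0.85 × 2.310 = 1.964 ft/s
Q = A × v_mean = 43.2 × 1.964 = 84.83 ft³/s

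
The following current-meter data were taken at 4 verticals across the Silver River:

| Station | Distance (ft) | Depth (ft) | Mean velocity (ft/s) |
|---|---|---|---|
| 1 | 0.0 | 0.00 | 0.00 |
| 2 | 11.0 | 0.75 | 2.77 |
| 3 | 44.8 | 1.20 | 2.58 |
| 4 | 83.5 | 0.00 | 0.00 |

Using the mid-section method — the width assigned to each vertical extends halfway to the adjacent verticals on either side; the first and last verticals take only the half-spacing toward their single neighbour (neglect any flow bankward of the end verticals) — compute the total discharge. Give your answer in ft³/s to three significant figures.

w_2 = (44.8 − 0.0)/2 = 22.4 ft; q_2 = 2.77 × 0.75 × 22.4 = 46.54 ft³/s
w_3 = (83.5 − 11.0)/2 = 36.25 ft; q_3 = 2.58 × 1.20 × 36.25 = 112.2 ft³/s
Stations 1, 4 contribute zero (depth or velocity is 0).
Q = Σ qᵢ = 158.8 ft³/s

159 ft³/s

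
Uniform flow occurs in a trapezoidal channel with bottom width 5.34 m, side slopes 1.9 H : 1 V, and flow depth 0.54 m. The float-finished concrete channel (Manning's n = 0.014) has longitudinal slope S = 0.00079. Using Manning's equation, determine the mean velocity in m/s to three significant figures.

1.18 m/s

A = (b + z·y)·y = (5.34 + 1.9×0.54)×0.54 = 3.438 m²
P = b + 2y√(1+z²) = 5.34 + 2×0.54×√(1+1.9²) = 7.659 m
R = A/P = 3.438/7.659 = 0.4488 m
Q = (1/n)·A·R^(2/3)·S^(1/2) = (1/0.014) × 3.438 × 0.4488^(2/3) × 0.00079^(1/2) = 4.046 m³/s
V = Q/A = 4.046/3.438 = 1.177 m/s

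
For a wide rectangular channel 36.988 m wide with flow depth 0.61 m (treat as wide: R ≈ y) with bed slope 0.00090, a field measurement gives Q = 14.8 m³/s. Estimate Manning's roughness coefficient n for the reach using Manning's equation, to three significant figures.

0.0329

A = b·y = 36.988 × 0.61 = 22.56 m²
Wide channel: R ≈ y = 0.61 m
n = (1/Q)·A·R^(2/3)·S^(1/2) = (1/14.8) × 22.56 × 0.7193 × 0.03000 = 0.03290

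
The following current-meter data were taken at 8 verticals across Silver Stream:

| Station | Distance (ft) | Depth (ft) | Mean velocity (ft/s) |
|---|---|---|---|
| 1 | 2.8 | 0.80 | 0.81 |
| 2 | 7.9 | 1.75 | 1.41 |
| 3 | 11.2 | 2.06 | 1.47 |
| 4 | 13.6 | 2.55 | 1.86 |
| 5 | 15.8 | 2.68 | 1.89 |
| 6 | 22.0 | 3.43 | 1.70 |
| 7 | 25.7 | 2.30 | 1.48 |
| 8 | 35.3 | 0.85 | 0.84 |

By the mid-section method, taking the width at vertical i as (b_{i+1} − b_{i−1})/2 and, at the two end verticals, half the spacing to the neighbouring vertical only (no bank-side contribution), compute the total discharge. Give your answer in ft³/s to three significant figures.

w_1 = (7.9 − 2.8)/2 = 2.55 ft; q_1 = 0.81 × 0.80 × 2.55 = 1.652 ft³/s
w_2 = (11.2 − 2.8)/2 = 4.2 ft; q_2 = 1.41 × 1.75 × 4.2 = 10.36 ft³/s
w_3 = (13.6 − 7.9)/2 = 2.85 ft; q_3 = 1.47 × 2.06 × 2.85 = 8.630 ft³/s
w_4 = (15.8 − 11.2)/2 = 2.3 ft; q_4 = 1.86 × 2.55 × 2.3 = 10.91 ft³/s
w_5 = (22.0 − 13.6)/2 = 4.2 ft; q_5 = 1.89 × 2.68 × 4.2 = 21.27 ft³/s
w_6 = (25.7 − 15.8)/2 = 4.95 ft; q_6 = 1.70 × 3.43 × 4.95 = 28.86 ft³/s
w_7 = (35.3 − 22.0)/2 = 6.65 ft; q_7 = 1.48 × 2.30 × 6.65 = 22.64 ft³/s
w_8 = (35.3 − 25.7)/2 = 4.8 ft; q_8 = 0.84 × 0.85 × 4.8 = 3.427 ft³/s
Q = Σ qᵢ = 107.8 ft³/s

108 ft³/s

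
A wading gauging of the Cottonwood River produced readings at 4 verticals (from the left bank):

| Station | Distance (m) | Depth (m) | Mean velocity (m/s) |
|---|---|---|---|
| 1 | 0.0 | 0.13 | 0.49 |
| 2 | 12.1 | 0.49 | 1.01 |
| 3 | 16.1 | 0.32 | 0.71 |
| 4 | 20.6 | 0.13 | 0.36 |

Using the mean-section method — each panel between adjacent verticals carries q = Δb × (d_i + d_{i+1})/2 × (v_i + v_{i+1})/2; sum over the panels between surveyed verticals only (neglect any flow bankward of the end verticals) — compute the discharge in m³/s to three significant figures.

Panel 1-2: Δb = 12.1 m, d̄ = (0.13+0.49)/2 = 0.31, v̄ = (0.49+1.01)/2 = 0.75 → q = 12.1×0.31×0.75 = 2.813 m³/s
Panel 2-3: Δb = 4 m, d̄ = (0.49+0.32)/2 = 0.405, v̄ = (1.01+0.71)/2 = 0.86 → q = 4×0.405×0.86 = 1.393 m³/s
Panel 3-4: Δb = 4.5 m, d̄ = (0.32+0.13)/2 = 0.225, v̄ = (0.71+0.36)/2 = 0.535 → q = 4.5×0.225×0.535 = 0.5417 m³/s
Q = Σ q = 4.748 m³/s

4.75 m³/s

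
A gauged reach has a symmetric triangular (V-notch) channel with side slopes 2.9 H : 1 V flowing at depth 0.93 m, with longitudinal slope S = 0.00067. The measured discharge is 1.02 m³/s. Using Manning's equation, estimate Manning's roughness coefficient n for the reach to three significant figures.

0.0368

A = z·y² = 2.9×0.93² = 2.508 m²
P = 2y√(1+z²) = 2×0.93×√(1+2.9²) = 5.706 m
R = A/P = 2.508/5.706 = 0.4396 m
n = (1/Q)·A·R^(2/3)·S^(1/2) = (1/1.02) × 2.508 × 0.5781 × 0.02588 = 0.03680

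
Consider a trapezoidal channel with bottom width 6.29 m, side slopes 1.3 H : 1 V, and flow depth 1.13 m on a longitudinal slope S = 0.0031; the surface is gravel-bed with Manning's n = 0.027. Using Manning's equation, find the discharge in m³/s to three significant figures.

16.6 m³/s

A = (b + z·y)·y = (6.29 + 1.3×1.13)×1.13 = 8.768 m²
P = b + 2y√(1+z²) = 6.29 + 2×1.13×√(1+1.3²) = 9.997 m
R = A/P = 8.768/9.997 = 0.8771 m
Q = (1/n)·A·R^(2/3)·S^(1/2) = (1/0.027) × 8.768 × 0.8771^(2/3) × 0.0031^(1/2) = 16.57 m³/s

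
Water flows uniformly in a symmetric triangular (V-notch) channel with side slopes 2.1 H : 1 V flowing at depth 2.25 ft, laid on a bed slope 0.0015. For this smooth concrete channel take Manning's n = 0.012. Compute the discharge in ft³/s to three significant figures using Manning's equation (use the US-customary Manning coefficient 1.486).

A = z·y² = 2.1×2.25² = 10.63 ft²
P = 2y√(1+z²) = 2×2.25×√(1+2.1²) = 10.47 ft
R = A/P = 10.63/10.47 = 1.016 ft
Q = (1.486/n)·A·R^(2/3)·S^(1/2) = (1.486/0.012) × 10.63 × 1.016^(2/3) × 0.0015^(1/2) = 51.52 ft³/s

51.5 ft³/s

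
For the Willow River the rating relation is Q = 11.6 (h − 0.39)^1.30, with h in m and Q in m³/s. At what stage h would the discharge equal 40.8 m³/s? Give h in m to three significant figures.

3.02 m

h − h₀ = (Q/C)^(1/b) = (40.8/11.6)^(1/1.30) = 2.631 m
h = 0.39 + 2.631 = 3.021 m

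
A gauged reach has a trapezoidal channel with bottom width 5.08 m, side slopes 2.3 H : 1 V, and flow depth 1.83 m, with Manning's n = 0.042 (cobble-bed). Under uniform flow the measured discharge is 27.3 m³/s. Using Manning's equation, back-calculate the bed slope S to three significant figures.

0.00360

A = (b + z·y)·y = (5.08 + 2.3×1.83)×1.83 = 17.00 m²
P = b + 2y√(1+z²) = 5.08 + 2×1.83×√(1+2.3²) = 14.26 m
R = A/P = 17.00/14.26 = 1.192 m
S = (Q·n / (1·A·R^(2/3)))² = (27.3×0.042 / (1×17.00×1.124))² = 0.003599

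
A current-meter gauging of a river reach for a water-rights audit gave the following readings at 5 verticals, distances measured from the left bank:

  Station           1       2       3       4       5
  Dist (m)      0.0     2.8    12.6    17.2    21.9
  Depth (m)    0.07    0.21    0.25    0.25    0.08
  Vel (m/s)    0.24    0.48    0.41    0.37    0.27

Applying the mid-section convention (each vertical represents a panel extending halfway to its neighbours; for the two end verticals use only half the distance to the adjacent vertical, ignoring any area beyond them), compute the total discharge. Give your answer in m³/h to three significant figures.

6760 m³/h

w_1 = (2.8 − 0.0)/2 = 1.4 m; q_1 = 0.24 × 0.07 × 1.4 = 0.02352 m³/s
w_2 = (12.6 − 0.0)/2 = 6.3 m; q_2 = 0.48 × 0.21 × 6.3 = 0.6350 m³/s
w_3 = (17.2 − 2.8)/2 = 7.2 m; q_3 = 0.41 × 0.25 × 7.2 = 0.7380 m³/s
w_4 = (21.9 − 12.6)/2 = 4.65 m; q_4 = 0.37 × 0.25 × 4.65 = 0.4301 m³/s
w_5 = (21.9 − 17.2)/2 = 2.35 m; q_5 = 0.27 × 0.08 × 2.35 = 0.05076 m³/s
Q = Σ qᵢ = 1.877 m³/s
= 1.877 × 3600 = 6759 m³/h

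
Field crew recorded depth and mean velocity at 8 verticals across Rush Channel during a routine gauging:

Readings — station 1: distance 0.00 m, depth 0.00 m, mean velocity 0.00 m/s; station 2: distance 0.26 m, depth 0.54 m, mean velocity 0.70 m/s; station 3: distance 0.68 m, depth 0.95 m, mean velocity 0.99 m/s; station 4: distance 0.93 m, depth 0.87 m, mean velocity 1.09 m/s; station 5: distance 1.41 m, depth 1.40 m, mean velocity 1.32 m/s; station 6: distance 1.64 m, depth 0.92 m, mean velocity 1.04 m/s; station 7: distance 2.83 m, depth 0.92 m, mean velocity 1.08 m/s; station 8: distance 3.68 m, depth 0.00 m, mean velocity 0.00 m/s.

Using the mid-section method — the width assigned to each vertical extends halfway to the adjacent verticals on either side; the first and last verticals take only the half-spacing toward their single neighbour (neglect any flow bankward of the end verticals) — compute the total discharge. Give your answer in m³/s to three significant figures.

3.14 m³/s

w_2 = (0.68 − 0.00)/2 = 0.34 m; q_2 = 0.70 × 0.54 × 0.34 = 0.1285 m³/s
w_3 = (0.93 − 0.26)/2 = 0.335 m; q_3 = 0.99 × 0.95 × 0.335 = 0.3151 m³/s
w_4 = (1.41 − 0.68)/2 = 0.365 m; q_4 = 1.09 × 0.87 × 0.365 = 0.3461 m³/s
w_5 = (1.64 − 0.93)/2 = 0.355 m; q_5 = 1.32 × 1.40 × 0.355 = 0.6560 m³/s
w_6 = (2.83 − 1.41)/2 = 0.71 m; q_6 = 1.04 × 0.92 × 0.71 = 0.6793 m³/s
w_7 = (3.68 − 1.64)/2 = 1.02 m; q_7 = 1.08 × 0.92 × 1.02 = 1.013 m³/s
Stations 1, 8 contribute zero (depth or velocity is 0).
Q = Σ qᵢ = 3.139 m³/s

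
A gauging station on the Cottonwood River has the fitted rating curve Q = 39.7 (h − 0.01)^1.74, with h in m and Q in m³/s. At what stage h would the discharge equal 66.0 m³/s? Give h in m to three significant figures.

1.35 m

h − h₀ = (Q/C)^(1/b) = (66.0/39.7)^(1/1.74) = 1.339 m
h = 0.01 + 1.339 = 1.349 m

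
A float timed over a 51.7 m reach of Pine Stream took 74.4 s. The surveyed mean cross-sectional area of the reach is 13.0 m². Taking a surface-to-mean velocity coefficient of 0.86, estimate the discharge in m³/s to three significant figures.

v_surface = L / t̄ = 51.7 / 74.4 = 0.6949 m/s
v_mean = 0.86 × 0.6949 = 0.5976 m/s
Q = A × v_mean = 13.0 × 0.5976 = 7.769 m³/s

7.77 m³/s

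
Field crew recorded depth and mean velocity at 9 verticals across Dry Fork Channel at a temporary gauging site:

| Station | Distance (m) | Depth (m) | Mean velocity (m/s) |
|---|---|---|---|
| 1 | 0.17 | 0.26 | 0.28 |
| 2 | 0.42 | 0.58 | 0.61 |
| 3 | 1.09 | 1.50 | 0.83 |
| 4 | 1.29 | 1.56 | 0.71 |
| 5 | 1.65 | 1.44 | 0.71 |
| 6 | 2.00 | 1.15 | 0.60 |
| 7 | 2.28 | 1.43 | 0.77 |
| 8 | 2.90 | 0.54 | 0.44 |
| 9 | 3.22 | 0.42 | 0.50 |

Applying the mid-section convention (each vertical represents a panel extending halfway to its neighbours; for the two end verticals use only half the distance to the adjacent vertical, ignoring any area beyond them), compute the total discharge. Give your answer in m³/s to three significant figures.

w_1 = (0.42 − 0.17)/2 = 0.125 m; q_1 = 0.28 × 0.26 × 0.125 = 0.009100 m³/s
w_2 = (1.09 − 0.17)/2 = 0.46 m; q_2 = 0.61 × 0.58 × 0.46 = 0.1627 m³/s
w_3 = (1.29 − 0.42)/2 = 0.435 m; q_3 = 0.83 × 1.50 × 0.435 = 0.5416 m³/s
w_4 = (1.65 − 1.09)/2 = 0.28 m; q_4 = 0.71 × 1.56 × 0.28 = 0.3101 m³/s
w_5 = (2.00 − 1.29)/2 = 0.355 m; q_5 = 0.71 × 1.44 × 0.355 = 0.3630 m³/s
w_6 = (2.28 − 1.65)/2 = 0.315 m; q_6 = 0.60 × 1.15 × 0.315 = 0.2174 m³/s
w_7 = (2.90 − 2.00)/2 = 0.45 m; q_7 = 0.77 × 1.43 × 0.45 = 0.4955 m³/s
w_8 = (3.22 − 2.28)/2 = 0.47 m; q_8 = 0.44 × 0.54 × 0.47 = 0.1117 m³/s
w_9 = (3.22 − 2.90)/2 = 0.16 m; q_9 = 0.50 × 0.42 × 0.16 = 0.03360 m³/s
Q = Σ qᵢ = 2.245 m³/s

2.24 m³/s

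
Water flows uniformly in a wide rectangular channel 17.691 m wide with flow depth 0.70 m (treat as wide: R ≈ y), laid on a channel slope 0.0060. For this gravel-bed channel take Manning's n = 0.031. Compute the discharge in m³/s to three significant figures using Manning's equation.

24.4 m³/s

A = b·y = 17.691 × 0.70 = 12.38 m²
Wide channel: R ≈ y = 0.70 m
Q = (1/n)·A·R^(2/3)·S^(1/2) = (1/0.031) × 12.38 × 0.7000^(2/3) × 0.0060^(1/2) = 24.39 m³/s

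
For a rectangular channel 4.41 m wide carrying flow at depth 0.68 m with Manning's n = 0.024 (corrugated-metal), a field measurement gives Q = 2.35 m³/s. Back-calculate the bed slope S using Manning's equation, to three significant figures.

0.000847

A = b·y = 4.41 × 0.68 = 2.999 m²
P = b + 2y = 4.41 + 2×0.68 = 5.770 m
R = A/P = 2.999/5.770 = 0.5197 m
S = (Q·n / (1·A·R^(2/3)))² = (2.35×0.024 / (1×2.999×0.6464))² = 0.0008465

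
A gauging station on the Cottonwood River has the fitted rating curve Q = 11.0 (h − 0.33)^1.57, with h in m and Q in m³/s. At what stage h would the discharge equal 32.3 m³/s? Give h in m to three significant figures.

h − h₀ = (Q/C)^(1/b) = (32.3/11.0)^(1/1.57) = 1.986 m
h = 0.33 + 1.986 = 2.316 m

2.32 m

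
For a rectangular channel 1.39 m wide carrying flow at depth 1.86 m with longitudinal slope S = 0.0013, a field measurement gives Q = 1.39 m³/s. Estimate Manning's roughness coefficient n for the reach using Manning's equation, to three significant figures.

A = b·y = 1.39 × 1.86 = 2.585 m²
P = b + 2y = 1.39 + 2×1.86 = 5.110 m
R = A/P = 2.585/5.110 = 0.5059 m
n = (1/Q)·A·R^(2/3)·S^(1/2) = (1/1.39) × 2.585 × 0.6349 × 0.03606 = 0.04258

0.0426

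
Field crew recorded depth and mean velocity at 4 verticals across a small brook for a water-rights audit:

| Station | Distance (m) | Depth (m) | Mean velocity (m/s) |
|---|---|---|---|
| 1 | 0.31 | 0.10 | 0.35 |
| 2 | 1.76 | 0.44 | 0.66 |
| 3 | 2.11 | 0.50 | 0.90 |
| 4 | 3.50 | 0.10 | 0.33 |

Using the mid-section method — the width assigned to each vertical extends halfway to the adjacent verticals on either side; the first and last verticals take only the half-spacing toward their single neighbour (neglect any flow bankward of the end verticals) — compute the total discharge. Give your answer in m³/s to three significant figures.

0.701 m³/s

w_1 = (1.76 − 0.31)/2 = 0.725 m; q_1 = 0.35 × 0.10 × 0.725 = 0.02538 m³/s
w_2 = (2.11 − 0.31)/2 = 0.9 m; q_2 = 0.66 × 0.44 × 0.9 = 0.2614 m³/s
w_3 = (3.50 − 1.76)/2 = 0.87 m; q_3 = 0.90 × 0.50 × 0.87 = 0.3915 m³/s
w_4 = (3.50 − 2.11)/2 = 0.695 m; q_4 = 0.33 × 0.10 × 0.695 = 0.02294 m³/s
Q = Σ qᵢ = 0.7012 m³/s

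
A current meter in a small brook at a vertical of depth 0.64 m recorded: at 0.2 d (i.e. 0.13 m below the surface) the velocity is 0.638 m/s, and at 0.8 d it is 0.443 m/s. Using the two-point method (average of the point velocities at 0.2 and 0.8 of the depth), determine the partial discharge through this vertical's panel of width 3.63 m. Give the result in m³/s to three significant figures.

1.26 m³/s

v̄ = (0.638 + 0.443) / 2 = 0.5405 m/s
q = v̄ × d × w = 0.5405 × 0.64 × 3.63 = 1.256 m³/s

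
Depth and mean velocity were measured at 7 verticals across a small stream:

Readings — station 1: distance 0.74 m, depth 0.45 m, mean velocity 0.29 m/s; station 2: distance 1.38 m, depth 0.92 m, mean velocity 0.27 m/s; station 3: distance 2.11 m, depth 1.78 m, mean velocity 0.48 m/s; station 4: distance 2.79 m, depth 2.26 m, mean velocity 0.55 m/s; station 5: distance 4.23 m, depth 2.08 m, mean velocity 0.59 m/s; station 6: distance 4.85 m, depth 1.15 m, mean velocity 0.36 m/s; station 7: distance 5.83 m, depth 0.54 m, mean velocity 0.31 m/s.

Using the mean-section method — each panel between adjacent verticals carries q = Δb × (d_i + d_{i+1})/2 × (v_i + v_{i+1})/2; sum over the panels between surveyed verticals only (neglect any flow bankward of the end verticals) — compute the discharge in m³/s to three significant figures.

3.73 m³/s

Panel 1-2: Δb = 0.64 m, d̄ = (0.45+0.92)/2 = 0.685, v̄ = (0.29+0.27)/2 = 0.28 → q = 0.64×0.685×0.28 = 0.1228 m³/s
Panel 2-3: Δb = 0.73 m, d̄ = (0.92+1.78)/2 = 1.35, v̄ = (0.27+0.48)/2 = 0.375 → q = 0.73×1.35×0.375 = 0.3696 m³/s
Panel 3-4: Δb = 0.68 m, d̄ = (1.78+2.26)/2 = 2.02, v̄ = (0.48+0.55)/2 = 0.515 → q = 0.68×2.02×0.515 = 0.7074 m³/s
Panel 4-5: Δb = 1.44 m, d̄ = (2.26+2.08)/2 = 2.17, v̄ = (0.55+0.59)/2 = 0.57 → q = 1.44×2.17×0.57 = 1.781 m³/s
Panel 5-6: Δb = 0.62 m, d̄ = (2.08+1.15)/2 = 1.615, v̄ = (0.59+0.36)/2 = 0.475 → q = 0.62×1.615×0.475 = 0.4756 m³/s
Panel 6-7: Δb = 0.98 m, d̄ = (1.15+0.54)/2 = 0.845, v̄ = (0.36+0.31)/2 = 0.335 → q = 0.98×0.845×0.335 = 0.2774 m³/s
Q = Σ q = 3.734 m³/s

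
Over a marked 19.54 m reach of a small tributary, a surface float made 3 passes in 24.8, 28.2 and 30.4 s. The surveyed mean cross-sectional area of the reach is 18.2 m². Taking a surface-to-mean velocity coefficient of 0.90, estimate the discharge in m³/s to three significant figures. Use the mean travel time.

t̄ = (24.8 + 28.2 + 30.4) / 3 = 27.8 s
v_surface = L / t̄ = 19.54 / 27.8 = 0.7029 m/s
v_mean = 0.90 × 0.7029 = 0.6326 m/s
Q = A × v_mean = 18.2 × 0.6326 = 11.51 m³/s

11.5 m³/s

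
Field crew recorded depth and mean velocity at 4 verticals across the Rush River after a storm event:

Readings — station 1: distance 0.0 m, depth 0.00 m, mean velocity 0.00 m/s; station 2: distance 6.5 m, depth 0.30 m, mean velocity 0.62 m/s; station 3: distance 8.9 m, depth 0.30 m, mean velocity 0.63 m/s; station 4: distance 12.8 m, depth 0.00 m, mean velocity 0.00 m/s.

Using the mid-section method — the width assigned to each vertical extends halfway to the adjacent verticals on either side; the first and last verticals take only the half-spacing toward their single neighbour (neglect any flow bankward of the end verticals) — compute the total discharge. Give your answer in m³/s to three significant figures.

w_2 = (8.9 − 0.0)/2 = 4.45 m; q_2 = 0.62 × 0.30 × 4.45 = 0.8277 m³/s
w_3 = (12.8 − 6.5)/2 = 3.15 m; q_3 = 0.63 × 0.30 × 3.15 = 0.5954 m³/s
Stations 1, 4 contribute zero (depth or velocity is 0).
Q = Σ qᵢ = 1.423 m³/s

1.42 m³/s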